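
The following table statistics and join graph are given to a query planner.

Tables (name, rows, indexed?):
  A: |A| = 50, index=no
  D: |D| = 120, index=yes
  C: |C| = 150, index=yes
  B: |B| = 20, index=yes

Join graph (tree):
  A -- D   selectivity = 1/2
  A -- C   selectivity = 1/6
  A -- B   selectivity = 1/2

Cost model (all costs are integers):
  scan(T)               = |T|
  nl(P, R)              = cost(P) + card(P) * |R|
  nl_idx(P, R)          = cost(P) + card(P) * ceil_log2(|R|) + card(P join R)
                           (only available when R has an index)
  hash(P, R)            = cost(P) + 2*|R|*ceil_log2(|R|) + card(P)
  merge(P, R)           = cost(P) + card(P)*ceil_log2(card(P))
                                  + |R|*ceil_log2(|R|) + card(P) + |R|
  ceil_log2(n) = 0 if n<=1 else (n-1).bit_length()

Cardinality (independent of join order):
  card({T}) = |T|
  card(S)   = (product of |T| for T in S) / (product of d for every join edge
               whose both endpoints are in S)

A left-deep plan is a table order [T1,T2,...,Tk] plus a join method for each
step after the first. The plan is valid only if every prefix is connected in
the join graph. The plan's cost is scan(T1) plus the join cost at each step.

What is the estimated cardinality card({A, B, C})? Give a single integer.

Tables in S: A(50), B(20), C(150)
Edges inside S: A-C(d=6), A-B(d=2)
numerator = 50 * 20 * 150 = 150000
denominator = 6 * 2 = 12
card(S) = 150000 / 12 = 12500

12500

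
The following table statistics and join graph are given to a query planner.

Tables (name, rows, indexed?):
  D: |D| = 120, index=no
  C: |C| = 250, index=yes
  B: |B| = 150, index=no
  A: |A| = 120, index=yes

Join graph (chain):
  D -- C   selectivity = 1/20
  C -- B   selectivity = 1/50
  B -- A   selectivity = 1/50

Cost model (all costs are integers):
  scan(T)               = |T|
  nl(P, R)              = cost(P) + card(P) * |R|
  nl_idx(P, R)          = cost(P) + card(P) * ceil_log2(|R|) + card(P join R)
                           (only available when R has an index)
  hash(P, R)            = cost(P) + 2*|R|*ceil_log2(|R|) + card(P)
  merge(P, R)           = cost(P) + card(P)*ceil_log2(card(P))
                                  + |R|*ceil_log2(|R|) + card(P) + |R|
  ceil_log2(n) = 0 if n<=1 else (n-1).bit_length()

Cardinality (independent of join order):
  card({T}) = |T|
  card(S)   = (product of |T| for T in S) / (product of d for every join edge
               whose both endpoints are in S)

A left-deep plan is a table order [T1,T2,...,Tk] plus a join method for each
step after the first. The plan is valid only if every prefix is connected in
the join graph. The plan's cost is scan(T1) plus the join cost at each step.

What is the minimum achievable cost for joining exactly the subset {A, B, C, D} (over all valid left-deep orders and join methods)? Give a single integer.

8010

Selinger DP over subsets of {A,B,C,D}:
  {D}: scan cost=120, card=120
  {C}: scan cost=250, card=250
  {B}: scan cost=150, card=150
  {A}: scan cost=120, card=120
  {CD}: card=1500; try (D,hash)→2180, (C,nl_idx)→2580, (C,merge)→3330, (D,merge)→3460, (C,hash)→4240, (C,nl)→30120 …(+1); best=2180 via (D,hash)
  {BC}: card=750; try (C,nl_idx)→2100, (B,hash)→2900, (C,merge)→3750, (B,merge)→3850, (C,hash)→4300, (C,nl)→37650 …(+1); best=2100 via (C,nl_idx)
  {AB}: card=360; try (A,nl_idx)→1560, (A,hash)→1980, (B,merge)→2430, (A,merge)→2460, (B,hash)→2640, (B,nl)→18120 …(+1); best=1560 via (A,nl_idx)
  {BCD}: card=4500; try (D,hash)→4530, (B,hash)→6080, (D,merge)→11310, (B,merge)→21530, (D,nl)→92100, (B,nl)→227180; best=4530 via (D,hash)
  {ABC}: card=1800; try (A,hash)→4530, (C,hash)→5920, (C,nl_idx)→6240, (C,merge)→7410, (A,nl_idx)→9150, (A,merge)→11310 …(+2); best=4530 via (A,hash)
  {ABCD}: card=10800; try (D,hash)→8010, (A,hash)→10710, (D,merge)→27090, (A,nl_idx)→46830, (A,merge)→68490, (D,nl)→220530 …(+1); best=8010 via (D,hash)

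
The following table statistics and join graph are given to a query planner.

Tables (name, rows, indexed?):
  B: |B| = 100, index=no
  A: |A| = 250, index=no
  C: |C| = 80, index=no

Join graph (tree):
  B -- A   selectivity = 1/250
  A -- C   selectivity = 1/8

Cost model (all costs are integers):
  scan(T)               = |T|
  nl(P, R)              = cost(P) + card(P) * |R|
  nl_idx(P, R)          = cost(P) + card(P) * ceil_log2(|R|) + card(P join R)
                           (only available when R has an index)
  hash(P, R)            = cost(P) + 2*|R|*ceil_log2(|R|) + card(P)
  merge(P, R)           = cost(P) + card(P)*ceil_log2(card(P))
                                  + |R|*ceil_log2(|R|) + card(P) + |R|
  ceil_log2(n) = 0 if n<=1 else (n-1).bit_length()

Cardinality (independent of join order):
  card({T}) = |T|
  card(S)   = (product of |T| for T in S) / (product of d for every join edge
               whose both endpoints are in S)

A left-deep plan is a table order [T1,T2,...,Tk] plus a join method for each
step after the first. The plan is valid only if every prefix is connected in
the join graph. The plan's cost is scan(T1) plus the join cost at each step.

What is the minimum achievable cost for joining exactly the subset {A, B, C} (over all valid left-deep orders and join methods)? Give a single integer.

3120

Selinger DP over subsets of {A,B,C}:
  {B}: scan cost=100, card=100
  {A}: scan cost=250, card=250
  {C}: scan cost=80, card=80
  {AB}: card=100; try (B,hash)→1900, (A,merge)→3150, (B,merge)→3300, (A,hash)→4200, (A,nl)→25100, (B,nl)→25250; best=1900 via (B,hash)
  {AC}: card=2500; try (C,hash)→1620, (A,merge)→2970, (C,merge)→3140, (A,hash)→4160, (A,nl)→20080, (C,nl)→20250; best=1620 via (C,hash)
  {ABC}: card=1000; try (C,hash)→3120, (C,merge)→3340, (B,hash)→5520, (C,nl)→9900, (B,merge)→34920, (B,nl)→251620; best=3120 via (C,hash)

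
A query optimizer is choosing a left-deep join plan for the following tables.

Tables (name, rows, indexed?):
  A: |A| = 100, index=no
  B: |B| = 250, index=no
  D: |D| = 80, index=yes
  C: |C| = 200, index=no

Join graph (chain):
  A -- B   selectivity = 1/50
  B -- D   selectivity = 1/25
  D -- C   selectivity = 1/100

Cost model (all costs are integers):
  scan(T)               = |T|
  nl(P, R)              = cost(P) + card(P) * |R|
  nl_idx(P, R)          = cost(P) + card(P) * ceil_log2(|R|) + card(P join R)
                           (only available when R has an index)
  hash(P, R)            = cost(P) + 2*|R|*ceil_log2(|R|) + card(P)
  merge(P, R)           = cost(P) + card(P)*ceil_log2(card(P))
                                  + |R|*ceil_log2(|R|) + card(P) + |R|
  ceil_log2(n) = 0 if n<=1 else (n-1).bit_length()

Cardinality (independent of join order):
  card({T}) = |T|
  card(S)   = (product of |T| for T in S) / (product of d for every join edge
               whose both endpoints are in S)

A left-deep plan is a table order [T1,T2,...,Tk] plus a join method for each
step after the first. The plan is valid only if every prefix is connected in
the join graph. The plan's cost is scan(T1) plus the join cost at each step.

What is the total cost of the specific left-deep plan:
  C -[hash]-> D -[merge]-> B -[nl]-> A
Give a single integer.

165210

step 1: scan C: cost=200, card=200
step 2: join D via hash
    card(P join D) = 200*80/(100) = 160
    cost = 200 + 2*80*7 + 200 = 1520
step 3: join B via merge
    card(P join B) = 160*250/(25) = 1600
    cost = 1520 + 160*8 + 250*8 + 160 + 250 = 5210
step 4: join A via nl
    card(P join A) = 1600*100/(50) = 3200
    cost = 5210 + 1600*100 = 165210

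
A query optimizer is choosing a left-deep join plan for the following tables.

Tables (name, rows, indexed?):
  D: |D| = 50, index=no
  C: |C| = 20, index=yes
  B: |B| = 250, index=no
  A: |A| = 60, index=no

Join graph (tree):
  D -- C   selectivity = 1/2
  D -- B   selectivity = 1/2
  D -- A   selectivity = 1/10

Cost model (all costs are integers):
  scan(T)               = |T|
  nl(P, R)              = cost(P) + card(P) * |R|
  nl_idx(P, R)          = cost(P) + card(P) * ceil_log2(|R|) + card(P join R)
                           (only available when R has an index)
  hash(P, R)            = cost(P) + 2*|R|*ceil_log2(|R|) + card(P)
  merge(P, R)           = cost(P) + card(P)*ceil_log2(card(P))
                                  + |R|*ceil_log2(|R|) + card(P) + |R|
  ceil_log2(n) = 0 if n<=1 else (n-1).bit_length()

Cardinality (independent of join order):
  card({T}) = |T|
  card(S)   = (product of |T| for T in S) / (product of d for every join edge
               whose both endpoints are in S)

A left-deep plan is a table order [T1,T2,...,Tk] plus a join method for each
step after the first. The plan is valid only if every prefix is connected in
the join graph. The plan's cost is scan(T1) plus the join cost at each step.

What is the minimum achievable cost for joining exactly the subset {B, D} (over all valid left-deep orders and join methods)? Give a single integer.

Selinger DP over subsets of {B,D}:
  {D}: scan cost=50, card=50
  {B}: scan cost=250, card=250
  {BD}: card=6250; try (D,hash)→1100, (B,merge)→2650, (D,merge)→2850, (B,hash)→4100, (B,nl)→12550, (D,nl)→12750; best=1100 via (D,hash)

1100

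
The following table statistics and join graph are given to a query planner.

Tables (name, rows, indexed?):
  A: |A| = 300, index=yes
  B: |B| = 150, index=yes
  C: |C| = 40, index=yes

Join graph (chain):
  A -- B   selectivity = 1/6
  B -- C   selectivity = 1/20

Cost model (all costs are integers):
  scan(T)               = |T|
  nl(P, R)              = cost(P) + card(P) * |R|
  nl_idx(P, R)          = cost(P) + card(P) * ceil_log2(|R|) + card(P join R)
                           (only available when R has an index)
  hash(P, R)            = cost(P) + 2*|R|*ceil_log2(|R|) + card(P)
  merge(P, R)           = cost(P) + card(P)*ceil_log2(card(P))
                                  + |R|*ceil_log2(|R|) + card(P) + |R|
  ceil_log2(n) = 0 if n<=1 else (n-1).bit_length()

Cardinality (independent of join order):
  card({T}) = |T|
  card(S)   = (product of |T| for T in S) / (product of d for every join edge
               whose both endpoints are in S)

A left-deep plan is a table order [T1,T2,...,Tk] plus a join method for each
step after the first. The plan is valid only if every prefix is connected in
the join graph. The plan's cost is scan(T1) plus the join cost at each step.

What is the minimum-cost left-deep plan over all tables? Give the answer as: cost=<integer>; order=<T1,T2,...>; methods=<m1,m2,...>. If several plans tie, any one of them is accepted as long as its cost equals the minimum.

Selinger DP (subsets sized 1..n):
  {A}: scan cost=300, card=300
  {B}: scan cost=150, card=150
  {C}: scan cost=40, card=40
  {AB}: card=7500; try (B,hash)→3000, (A,merge)→4500, (B,merge)→4650, (A,hash)→5700, (A,nl_idx)→9000, (B,nl_idx)→10200 …(+2); best=3000 via (B,hash)
  {BC}: card=300; try (B,nl_idx)→660, (C,hash)→780, (C,nl_idx)→1350, (B,merge)→1670, (C,merge)→1780, (B,hash)→2480 …(+2); best=660 via (B,nl_idx)
  {ABC}: card=15000; try (A,hash)→6360, (A,merge)→6660, (C,hash)→10980, (A,nl_idx)→18360, (C,nl_idx)→63000, (A,nl)→90660 …(+2); best=6360 via (A,hash)

cost=6360; order=C,B,A; methods=nl_idx,hash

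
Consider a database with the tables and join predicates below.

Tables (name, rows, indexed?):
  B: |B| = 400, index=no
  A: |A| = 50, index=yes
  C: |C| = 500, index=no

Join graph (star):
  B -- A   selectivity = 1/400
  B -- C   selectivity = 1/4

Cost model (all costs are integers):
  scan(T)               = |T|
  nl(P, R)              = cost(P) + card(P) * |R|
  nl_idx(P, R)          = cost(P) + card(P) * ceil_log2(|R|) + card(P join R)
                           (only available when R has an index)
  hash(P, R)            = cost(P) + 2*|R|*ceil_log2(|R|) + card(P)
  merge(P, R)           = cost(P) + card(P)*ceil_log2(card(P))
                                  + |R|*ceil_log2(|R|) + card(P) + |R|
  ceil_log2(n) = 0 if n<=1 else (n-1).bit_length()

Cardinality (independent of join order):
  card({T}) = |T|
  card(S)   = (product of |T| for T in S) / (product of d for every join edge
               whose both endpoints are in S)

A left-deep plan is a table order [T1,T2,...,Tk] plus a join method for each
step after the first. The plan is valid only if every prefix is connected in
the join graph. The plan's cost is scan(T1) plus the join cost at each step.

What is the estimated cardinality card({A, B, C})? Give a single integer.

6250

Tables in S: A(50), B(400), C(500)
Edges inside S: B-A(d=400), B-C(d=4)
numerator = 50 * 400 * 500 = 10000000
denominator = 400 * 4 = 1600
card(S) = 10000000 / 1600 = 6250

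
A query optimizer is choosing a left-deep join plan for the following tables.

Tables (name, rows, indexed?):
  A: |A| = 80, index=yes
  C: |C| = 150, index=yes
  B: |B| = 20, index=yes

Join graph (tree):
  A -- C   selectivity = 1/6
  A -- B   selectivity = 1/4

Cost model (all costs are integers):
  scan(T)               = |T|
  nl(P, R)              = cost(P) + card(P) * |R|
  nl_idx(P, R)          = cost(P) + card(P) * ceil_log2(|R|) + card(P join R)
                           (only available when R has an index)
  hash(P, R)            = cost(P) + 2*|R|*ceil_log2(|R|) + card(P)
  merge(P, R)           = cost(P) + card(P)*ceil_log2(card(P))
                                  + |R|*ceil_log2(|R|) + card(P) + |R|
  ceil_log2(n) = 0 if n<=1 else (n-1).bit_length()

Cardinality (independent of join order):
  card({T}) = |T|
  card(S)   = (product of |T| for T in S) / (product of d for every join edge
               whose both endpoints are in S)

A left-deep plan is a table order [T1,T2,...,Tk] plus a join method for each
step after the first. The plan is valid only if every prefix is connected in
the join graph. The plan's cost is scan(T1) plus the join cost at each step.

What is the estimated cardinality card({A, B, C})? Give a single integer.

Tables in S: A(80), B(20), C(150)
Edges inside S: A-C(d=6), A-B(d=4)
numerator = 80 * 20 * 150 = 240000
denominator = 6 * 4 = 24
card(S) = 240000 / 24 = 10000

10000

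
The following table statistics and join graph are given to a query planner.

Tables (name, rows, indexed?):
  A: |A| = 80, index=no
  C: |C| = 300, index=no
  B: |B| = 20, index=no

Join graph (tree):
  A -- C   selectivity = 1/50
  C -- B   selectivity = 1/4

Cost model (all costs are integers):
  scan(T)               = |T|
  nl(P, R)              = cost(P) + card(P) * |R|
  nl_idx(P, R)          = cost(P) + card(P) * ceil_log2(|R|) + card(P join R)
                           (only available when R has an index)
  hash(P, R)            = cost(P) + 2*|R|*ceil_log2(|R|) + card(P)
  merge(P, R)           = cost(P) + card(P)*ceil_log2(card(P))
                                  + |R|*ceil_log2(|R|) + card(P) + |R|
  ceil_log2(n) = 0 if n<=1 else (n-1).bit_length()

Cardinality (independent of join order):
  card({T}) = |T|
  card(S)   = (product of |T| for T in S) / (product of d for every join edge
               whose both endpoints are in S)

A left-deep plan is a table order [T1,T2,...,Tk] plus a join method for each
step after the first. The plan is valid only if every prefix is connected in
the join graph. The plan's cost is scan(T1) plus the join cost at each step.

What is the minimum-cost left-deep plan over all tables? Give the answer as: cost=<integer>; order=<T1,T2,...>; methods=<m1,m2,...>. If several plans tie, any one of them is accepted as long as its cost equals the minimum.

cost=2400; order=C,A,B; methods=hash,hash

Selinger DP (subsets sized 1..n):
  {A}: scan cost=80, card=80
  {C}: scan cost=300, card=300
  {B}: scan cost=20, card=20
  {AC}: card=480; try (A,hash)→1720, (C,merge)→3720, (A,merge)→3940, (C,hash)→5560, (C,nl)→24080, (A,nl)→24300; best=1720 via (A,hash)
  {BC}: card=1500; try (B,hash)→800, (C,merge)→3140, (B,merge)→3420, (C,hash)→5440, (C,nl)→6020, (B,nl)→6300; best=800 via (B,hash)
  {ABC}: card=2400; try (B,hash)→2400, (A,hash)→3420, (B,merge)→6640, (B,nl)→11320, (A,merge)→19440, (A,nl)→120800; best=2400 via (B,hash)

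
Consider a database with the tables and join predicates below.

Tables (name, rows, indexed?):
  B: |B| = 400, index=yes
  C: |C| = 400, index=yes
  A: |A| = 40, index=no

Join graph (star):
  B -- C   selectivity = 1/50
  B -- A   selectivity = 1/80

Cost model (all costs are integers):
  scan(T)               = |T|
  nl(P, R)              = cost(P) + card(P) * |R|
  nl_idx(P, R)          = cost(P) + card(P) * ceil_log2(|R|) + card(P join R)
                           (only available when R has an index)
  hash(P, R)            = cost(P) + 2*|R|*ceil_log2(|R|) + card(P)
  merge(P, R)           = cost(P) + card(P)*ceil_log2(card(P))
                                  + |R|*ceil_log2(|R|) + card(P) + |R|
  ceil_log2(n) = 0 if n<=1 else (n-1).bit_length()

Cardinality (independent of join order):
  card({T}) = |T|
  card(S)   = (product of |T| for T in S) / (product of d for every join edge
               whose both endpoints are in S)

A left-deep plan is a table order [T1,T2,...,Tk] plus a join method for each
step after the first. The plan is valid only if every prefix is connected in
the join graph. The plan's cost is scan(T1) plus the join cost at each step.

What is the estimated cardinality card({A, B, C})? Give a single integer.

1600

Tables in S: A(40), B(400), C(400)
Edges inside S: B-C(d=50), B-A(d=80)
numerator = 40 * 400 * 400 = 6400000
denominator = 50 * 80 = 4000
card(S) = 6400000 / 4000 = 1600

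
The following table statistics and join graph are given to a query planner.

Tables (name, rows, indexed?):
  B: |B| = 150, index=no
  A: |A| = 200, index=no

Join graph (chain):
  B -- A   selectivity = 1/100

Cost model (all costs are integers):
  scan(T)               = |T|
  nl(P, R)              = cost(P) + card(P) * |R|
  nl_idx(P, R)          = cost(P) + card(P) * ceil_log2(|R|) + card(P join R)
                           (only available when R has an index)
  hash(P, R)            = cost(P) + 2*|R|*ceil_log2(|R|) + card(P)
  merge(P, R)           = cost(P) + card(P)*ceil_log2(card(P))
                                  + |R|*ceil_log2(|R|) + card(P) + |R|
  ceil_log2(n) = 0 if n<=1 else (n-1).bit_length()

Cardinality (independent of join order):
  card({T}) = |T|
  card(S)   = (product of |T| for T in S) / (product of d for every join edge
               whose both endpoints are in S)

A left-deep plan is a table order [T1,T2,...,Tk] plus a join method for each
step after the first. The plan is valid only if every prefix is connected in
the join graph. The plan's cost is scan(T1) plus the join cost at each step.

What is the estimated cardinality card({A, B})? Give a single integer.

300

Tables in S: A(200), B(150)
Edges inside S: B-A(d=100)
numerator = 200 * 150 = 30000
denominator = 100 = 100
card(S) = 30000 / 100 = 300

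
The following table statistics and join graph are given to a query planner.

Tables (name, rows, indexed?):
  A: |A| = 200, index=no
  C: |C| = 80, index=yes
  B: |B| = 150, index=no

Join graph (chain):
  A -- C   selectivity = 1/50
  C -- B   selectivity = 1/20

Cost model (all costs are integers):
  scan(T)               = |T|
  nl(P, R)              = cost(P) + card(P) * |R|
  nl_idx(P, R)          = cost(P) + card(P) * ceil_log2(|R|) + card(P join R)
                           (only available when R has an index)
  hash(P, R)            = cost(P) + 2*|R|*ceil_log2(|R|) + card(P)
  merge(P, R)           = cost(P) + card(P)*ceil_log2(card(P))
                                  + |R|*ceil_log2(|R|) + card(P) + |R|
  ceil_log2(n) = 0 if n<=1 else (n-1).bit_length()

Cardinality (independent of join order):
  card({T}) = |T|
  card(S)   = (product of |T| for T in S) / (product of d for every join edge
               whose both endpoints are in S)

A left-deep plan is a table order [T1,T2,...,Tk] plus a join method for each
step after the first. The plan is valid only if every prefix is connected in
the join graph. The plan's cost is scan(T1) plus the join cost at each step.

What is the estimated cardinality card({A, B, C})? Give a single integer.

Tables in S: A(200), B(150), C(80)
Edges inside S: A-C(d=50), C-B(d=20)
numerator = 200 * 150 * 80 = 2400000
denominator = 50 * 20 = 1000
card(S) = 2400000 / 1000 = 2400

2400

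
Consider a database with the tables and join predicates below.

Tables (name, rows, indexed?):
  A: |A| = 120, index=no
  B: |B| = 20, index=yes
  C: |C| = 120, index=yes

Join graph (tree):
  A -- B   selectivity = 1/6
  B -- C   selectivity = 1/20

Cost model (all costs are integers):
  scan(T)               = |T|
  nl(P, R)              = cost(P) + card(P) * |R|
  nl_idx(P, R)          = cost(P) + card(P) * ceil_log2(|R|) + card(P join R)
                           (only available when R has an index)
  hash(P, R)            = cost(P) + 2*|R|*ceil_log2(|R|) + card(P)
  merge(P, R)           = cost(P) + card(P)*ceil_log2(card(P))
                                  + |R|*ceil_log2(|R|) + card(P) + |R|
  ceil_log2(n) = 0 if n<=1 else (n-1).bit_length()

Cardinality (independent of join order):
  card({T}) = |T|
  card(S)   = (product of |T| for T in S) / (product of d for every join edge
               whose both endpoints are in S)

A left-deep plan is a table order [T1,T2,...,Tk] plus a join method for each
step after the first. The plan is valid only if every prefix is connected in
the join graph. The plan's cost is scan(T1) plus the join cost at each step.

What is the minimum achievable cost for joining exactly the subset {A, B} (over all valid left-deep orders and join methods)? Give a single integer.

440

Selinger DP over subsets of {A,B}:
  {A}: scan cost=120, card=120
  {B}: scan cost=20, card=20
  {AB}: card=400; try (B,hash)→440, (A,merge)→1100, (B,nl_idx)→1120, (B,merge)→1200, (A,hash)→1720, (A,nl)→2420 …(+1); best=440 via (B,hash)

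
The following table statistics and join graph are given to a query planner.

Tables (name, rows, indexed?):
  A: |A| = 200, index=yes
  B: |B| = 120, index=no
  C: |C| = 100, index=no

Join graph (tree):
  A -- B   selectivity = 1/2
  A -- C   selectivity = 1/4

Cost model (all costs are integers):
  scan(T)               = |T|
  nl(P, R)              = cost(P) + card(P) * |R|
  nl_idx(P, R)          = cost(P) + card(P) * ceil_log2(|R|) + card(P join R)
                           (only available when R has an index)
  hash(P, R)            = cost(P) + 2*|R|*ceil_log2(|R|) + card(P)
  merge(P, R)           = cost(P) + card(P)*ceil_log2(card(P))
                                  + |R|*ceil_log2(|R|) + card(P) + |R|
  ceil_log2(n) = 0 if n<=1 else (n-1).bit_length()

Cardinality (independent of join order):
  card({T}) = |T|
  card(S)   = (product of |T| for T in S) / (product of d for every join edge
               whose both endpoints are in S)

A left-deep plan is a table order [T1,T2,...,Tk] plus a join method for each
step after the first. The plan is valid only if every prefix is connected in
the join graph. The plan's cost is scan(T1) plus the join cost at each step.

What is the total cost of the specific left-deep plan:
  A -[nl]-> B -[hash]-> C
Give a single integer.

step 1: scan A: cost=200, card=200
step 2: join B via nl
    card(P join B) = 200*120/(2) = 12000
    cost = 200 + 200*120 = 24200
step 3: join C via hash
    card(P join C) = 12000*100/(4) = 300000
    cost = 24200 + 2*100*7 + 12000 = 37600

37600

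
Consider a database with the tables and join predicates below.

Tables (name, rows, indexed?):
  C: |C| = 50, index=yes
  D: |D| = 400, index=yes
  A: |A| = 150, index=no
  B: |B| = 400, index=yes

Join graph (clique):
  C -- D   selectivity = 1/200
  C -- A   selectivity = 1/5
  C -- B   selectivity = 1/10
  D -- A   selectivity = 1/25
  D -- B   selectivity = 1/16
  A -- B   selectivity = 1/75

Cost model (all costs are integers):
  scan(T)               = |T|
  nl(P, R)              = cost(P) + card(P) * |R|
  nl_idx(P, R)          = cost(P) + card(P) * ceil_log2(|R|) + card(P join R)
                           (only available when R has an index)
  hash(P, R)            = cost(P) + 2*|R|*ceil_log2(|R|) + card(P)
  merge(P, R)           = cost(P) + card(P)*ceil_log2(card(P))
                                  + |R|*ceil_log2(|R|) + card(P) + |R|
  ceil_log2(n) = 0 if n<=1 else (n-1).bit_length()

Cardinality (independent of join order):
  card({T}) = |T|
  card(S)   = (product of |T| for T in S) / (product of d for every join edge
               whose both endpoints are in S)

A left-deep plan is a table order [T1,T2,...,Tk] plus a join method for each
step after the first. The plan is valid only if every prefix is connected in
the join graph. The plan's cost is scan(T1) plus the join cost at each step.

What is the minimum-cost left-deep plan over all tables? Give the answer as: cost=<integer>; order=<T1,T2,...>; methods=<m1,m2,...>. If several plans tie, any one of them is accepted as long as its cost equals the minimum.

cost=3834; order=C,D,A,B; methods=nl_idx,merge,nl_idx

Selinger DP (subsets sized 1..n):
  {C}: scan cost=50, card=50
  {D}: scan cost=400, card=400
  {A}: scan cost=150, card=150
  {B}: scan cost=400, card=400
  {CD}: card=100; try (D,nl_idx)→600, (C,hash)→1400, (C,nl_idx)→2900, (D,merge)→4400, (C,merge)→4750, (D,hash)→7300 …(+2); best=600 via (D,nl_idx)
  {AC}: card=1500; try (C,hash)→900, (A,merge)→1750, (C,merge)→1850, (A,hash)→2500, (C,nl_idx)→2550, (A,nl)→7550 …(+1); best=900 via (C,hash)
  {BC}: card=2000; try (C,hash)→1400, (B,nl_idx)→2500, (B,merge)→4400, (C,merge)→4750, (C,nl_idx)→4800, (B,hash)→7300 …(+2); best=1400 via (C,hash)
  {AD}: card=2400; try (A,hash)→3200, (D,nl_idx)→3900, (D,merge)→5500, (A,merge)→5750, (D,hash)→7500, (D,nl)→60150 …(+1); best=3200 via (A,hash)
  {BD}: card=10000; try (D,hash)→8000, (B,hash)→8000, (D,merge)→8400, (B,merge)→8400, (D,nl_idx)→14000, (B,nl_idx)→14000 …(+2); best=8000 via (D,hash)
  {AB}: card=800; try (B,nl_idx)→2300, (A,hash)→3200, (B,merge)→5500, (A,merge)→5750, (B,hash)→7500, (B,nl)→60150 …(+1); best=2300 via (B,nl_idx)
  {ACD}: card=120; try (A,merge)→2750, (A,hash)→3100, (C,hash)→6200, (D,hash)→9600, (D,nl_idx)→14520, (A,nl)→15600 …(+5); best=2750 via (A,merge)
  {BCD}: card=250; try (B,nl_idx)→1750, (B,merge)→5400, (B,hash)→7900, (D,hash)→10600, (C,hash)→18600, (D,nl_idx)→19650 …(+6); best=1750 via (B,nl_idx)
  {ABC}: card=800; try (C,hash)→3700, (A,hash)→5800, (C,nl_idx)→7900, (B,hash)→9600, (C,merge)→11450, (B,nl_idx)→15200 …(+5); best=3700 via (C,hash)
  {ABD}: card=800; try (D,hash)→10300, (D,nl_idx)→10300, (B,hash)→12800, (D,merge)→15100, (A,hash)→20400, (B,nl_idx)→25600 …(+5); best=10300 via (D,hash)
  {ABCD}: card=4; try (B,nl_idx)→3834, (A,hash)→4400, (A,merge)→5350, (B,merge)→7710, (B,hash)→10070, (D,nl_idx)→10904 …(+9); best=3834 via (B,nl_idx)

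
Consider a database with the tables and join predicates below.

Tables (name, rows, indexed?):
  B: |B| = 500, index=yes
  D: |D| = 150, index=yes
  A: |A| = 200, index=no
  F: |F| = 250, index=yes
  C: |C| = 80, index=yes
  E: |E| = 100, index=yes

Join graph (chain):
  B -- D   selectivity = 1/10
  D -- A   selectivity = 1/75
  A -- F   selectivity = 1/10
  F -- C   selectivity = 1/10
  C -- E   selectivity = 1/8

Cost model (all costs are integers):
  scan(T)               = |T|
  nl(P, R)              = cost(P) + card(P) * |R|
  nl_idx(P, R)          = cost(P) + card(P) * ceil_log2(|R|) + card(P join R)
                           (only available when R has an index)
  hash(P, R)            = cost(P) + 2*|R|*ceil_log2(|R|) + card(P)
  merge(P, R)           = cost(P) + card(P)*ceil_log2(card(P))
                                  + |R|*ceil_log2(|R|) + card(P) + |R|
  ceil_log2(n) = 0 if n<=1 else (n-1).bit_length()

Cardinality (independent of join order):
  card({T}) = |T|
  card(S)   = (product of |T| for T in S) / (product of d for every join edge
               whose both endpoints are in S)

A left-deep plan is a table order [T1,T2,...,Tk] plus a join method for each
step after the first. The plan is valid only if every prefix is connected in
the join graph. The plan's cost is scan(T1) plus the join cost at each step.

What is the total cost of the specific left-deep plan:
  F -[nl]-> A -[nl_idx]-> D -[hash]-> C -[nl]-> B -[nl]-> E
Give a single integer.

step 1: scan F: cost=250, card=250
step 2: join A via nl
    card(P join A) = 250*200/(10) = 5000
    cost = 250 + 250*200 = 50250
step 3: join D via nl_idx
    card(P join D) = 5000*150/(75) = 10000
    cost = 50250 + 5000*8 + 10000 = 100250
step 4: join C via hash
    card(P join C) = 10000*80/(10) = 80000
    cost = 100250 + 2*80*7 + 10000 = 111370
step 5: join B via nl
    card(P join B) = 80000*500/(10) = 4000000
    cost = 111370 + 80000*500 = 40111370
step 6: join E via nl
    card(P join E) = 4000000*100/(8) = 50000000
    cost = 40111370 + 4000000*100 = 440111370

440111370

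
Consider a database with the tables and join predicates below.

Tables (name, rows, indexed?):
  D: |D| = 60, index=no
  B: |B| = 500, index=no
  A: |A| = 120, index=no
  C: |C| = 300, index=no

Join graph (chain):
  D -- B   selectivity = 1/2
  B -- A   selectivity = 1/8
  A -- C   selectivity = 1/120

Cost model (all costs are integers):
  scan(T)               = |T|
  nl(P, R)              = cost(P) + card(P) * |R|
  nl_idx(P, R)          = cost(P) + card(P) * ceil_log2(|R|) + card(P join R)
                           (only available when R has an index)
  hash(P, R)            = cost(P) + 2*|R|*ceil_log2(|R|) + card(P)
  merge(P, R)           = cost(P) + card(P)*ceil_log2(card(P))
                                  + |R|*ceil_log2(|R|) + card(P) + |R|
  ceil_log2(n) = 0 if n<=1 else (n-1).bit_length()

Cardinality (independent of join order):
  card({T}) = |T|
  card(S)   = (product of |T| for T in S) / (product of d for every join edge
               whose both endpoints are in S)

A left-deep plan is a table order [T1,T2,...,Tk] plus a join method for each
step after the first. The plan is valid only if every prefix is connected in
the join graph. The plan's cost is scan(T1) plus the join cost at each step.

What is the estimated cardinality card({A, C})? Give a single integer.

Tables in S: A(120), C(300)
Edges inside S: A-C(d=120)
numerator = 120 * 300 = 36000
denominator = 120 = 120
card(S) = 36000 / 120 = 300

300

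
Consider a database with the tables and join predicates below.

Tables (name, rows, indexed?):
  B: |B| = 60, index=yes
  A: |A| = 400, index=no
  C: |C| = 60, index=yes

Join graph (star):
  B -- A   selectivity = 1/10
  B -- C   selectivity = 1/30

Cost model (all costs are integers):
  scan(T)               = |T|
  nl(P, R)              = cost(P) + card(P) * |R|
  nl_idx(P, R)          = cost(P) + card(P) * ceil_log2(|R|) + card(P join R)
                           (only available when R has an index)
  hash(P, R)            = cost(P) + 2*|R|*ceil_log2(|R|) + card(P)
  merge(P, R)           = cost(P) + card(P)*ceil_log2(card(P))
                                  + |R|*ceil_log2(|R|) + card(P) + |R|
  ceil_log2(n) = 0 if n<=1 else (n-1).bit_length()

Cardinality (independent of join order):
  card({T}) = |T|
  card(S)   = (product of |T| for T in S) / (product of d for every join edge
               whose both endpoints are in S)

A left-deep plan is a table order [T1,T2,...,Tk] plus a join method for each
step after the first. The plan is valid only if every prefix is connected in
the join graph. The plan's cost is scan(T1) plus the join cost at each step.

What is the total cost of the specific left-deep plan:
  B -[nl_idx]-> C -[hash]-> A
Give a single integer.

step 1: scan B: cost=60, card=60
step 2: join C via nl_idx
    card(P join C) = 60*60/(30) = 120
    cost = 60 + 60*6 + 120 = 540
step 3: join A via hash
    card(P join A) = 120*400/(10) = 4800
    cost = 540 + 2*400*9 + 120 = 7860

7860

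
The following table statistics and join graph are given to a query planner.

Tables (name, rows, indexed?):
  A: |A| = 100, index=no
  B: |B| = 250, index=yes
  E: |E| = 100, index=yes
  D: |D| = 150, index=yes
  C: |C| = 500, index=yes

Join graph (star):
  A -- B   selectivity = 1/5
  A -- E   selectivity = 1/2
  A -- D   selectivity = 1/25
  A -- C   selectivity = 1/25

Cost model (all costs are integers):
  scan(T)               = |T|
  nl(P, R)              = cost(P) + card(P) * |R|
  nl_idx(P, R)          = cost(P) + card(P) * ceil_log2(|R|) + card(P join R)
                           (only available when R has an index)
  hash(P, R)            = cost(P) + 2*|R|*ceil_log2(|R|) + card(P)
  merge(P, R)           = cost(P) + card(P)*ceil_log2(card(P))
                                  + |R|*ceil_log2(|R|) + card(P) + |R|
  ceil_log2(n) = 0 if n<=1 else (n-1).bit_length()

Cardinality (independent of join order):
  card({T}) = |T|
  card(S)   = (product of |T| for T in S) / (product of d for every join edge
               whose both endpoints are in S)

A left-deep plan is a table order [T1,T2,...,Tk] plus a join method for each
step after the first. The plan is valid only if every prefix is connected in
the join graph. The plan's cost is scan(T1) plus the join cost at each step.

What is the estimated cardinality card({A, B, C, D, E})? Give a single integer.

Tables in S: A(100), B(250), C(500), D(150), E(100)
Edges inside S: A-B(d=5), A-E(d=2), A-D(d=25), A-C(d=25)
numerator = 100 * 250 * 500 * 150 * 100 = 187500000000
denominator = 5 * 2 * 25 * 25 = 6250
card(S) = 187500000000 / 6250 = 30000000

30000000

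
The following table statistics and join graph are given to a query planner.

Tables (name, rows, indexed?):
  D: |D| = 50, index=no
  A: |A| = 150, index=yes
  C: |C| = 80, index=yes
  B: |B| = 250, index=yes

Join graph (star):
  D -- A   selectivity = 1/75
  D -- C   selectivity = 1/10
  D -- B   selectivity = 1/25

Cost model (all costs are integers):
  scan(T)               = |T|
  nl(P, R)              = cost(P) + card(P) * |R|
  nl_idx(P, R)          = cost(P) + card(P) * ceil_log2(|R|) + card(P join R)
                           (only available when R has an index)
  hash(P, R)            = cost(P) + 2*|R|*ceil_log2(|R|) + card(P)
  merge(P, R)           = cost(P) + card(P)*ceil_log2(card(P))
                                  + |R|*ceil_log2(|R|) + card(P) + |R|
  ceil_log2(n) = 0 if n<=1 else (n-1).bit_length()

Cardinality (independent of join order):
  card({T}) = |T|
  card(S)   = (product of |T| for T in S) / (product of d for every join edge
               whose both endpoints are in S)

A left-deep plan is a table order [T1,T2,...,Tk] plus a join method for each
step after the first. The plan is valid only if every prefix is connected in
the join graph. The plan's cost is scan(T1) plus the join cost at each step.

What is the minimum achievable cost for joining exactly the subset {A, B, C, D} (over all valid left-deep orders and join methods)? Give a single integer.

4470

Selinger DP over subsets of {A,B,C,D}:
  {D}: scan cost=50, card=50
  {A}: scan cost=150, card=150
  {C}: scan cost=80, card=80
  {B}: scan cost=250, card=250
  {AD}: card=100; try (A,nl_idx)→550, (D,hash)→900, (A,merge)→1750, (D,merge)→1850, (A,hash)→2500, (A,nl)→7550 …(+1); best=550 via (A,nl_idx)
  {CD}: card=400; try (D,hash)→760, (C,nl_idx)→800, (C,merge)→1040, (D,merge)→1070, (C,hash)→1220, (C,nl)→4050 …(+1); best=760 via (D,hash)
  {BD}: card=500; try (B,nl_idx)→950, (D,hash)→1100, (B,merge)→2650, (D,merge)→2850, (B,hash)→4100, (B,nl)→12550 …(+1); best=950 via (B,nl_idx)
  {ACD}: card=800; try (C,hash)→1770, (C,merge)→1990, (C,nl_idx)→2050, (A,hash)→3560, (A,nl_idx)→4760, (A,merge)→6110 …(+2); best=1770 via (C,hash)
  {ABD}: card=1000; try (B,nl_idx)→2350, (B,merge)→3600, (A,hash)→3850, (B,hash)→4650, (A,nl_idx)→5950, (A,merge)→7300 …(+2); best=2350 via (B,nl_idx)
  {BCD}: card=4000; try (C,hash)→2570, (B,hash)→5160, (C,merge)→6590, (B,merge)→7010, (B,nl_idx)→7960, (C,nl_idx)→8450 …(+2); best=2570 via (C,hash)
  {ABCD}: card=8000; try (C,hash)→4470, (B,hash)→6570, (A,hash)→8970, (B,merge)→12820, (C,merge)→13990, (B,nl_idx)→16170 …(+6); best=4470 via (C,hash)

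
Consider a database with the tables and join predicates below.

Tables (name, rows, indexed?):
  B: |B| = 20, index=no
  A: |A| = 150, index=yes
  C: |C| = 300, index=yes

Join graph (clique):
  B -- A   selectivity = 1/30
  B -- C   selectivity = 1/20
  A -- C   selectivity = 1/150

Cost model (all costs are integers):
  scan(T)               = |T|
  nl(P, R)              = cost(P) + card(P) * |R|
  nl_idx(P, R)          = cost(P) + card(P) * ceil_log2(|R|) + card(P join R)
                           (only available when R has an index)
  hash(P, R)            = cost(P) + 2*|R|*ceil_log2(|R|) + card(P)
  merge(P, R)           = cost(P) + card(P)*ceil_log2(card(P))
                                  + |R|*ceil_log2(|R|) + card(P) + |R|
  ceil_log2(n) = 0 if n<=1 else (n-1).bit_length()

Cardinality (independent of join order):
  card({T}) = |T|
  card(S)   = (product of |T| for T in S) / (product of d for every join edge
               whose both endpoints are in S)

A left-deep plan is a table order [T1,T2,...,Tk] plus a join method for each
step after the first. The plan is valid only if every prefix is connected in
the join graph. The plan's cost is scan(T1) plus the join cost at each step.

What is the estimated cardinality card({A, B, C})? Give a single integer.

Tables in S: A(150), B(20), C(300)
Edges inside S: B-A(d=30), B-C(d=20), A-C(d=150)
numerator = 150 * 20 * 300 = 900000
denominator = 30 * 20 * 150 = 90000
card(S) = 900000 / 90000 = 10

10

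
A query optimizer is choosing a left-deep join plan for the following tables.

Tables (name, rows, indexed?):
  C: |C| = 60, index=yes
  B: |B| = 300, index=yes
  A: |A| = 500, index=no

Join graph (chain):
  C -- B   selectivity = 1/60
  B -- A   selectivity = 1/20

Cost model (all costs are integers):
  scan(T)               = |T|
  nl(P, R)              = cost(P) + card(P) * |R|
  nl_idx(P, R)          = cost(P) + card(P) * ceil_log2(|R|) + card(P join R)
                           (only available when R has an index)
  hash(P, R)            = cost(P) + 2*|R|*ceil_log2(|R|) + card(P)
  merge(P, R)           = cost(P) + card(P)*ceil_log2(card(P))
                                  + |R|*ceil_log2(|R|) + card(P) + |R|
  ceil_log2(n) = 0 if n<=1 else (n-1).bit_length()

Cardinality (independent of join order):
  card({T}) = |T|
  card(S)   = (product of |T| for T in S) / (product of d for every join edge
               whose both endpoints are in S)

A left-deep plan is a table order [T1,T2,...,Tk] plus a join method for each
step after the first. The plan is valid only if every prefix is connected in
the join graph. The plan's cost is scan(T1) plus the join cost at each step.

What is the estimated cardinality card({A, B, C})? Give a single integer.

Tables in S: A(500), B(300), C(60)
Edges inside S: C-B(d=60), B-A(d=20)
numerator = 500 * 300 * 60 = 9000000
denominator = 60 * 20 = 1200
card(S) = 9000000 / 1200 = 7500

7500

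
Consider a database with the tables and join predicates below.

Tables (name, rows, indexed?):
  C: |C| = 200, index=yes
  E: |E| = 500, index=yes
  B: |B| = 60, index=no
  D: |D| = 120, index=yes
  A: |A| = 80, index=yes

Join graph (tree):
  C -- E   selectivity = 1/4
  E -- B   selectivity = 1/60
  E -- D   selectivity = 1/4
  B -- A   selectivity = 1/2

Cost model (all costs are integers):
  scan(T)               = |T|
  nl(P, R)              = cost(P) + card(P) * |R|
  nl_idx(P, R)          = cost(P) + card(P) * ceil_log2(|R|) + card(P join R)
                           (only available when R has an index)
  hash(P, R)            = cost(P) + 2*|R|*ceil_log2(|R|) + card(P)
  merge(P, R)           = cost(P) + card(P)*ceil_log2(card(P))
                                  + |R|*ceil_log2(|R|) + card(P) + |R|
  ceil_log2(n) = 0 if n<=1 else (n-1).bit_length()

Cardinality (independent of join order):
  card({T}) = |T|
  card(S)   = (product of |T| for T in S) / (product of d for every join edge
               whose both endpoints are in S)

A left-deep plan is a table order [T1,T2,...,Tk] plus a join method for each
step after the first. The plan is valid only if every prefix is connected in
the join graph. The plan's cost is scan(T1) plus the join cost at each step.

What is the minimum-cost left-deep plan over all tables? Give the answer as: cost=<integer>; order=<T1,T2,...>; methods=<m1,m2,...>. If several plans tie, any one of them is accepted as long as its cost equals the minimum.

cost=622600; order=B,E,D,A,C; methods=nl_idx,hash,hash,hash

Selinger DP (subsets sized 1..n):
  {C}: scan cost=200, card=200
  {E}: scan cost=500, card=500
  {B}: scan cost=60, card=60
  {D}: scan cost=120, card=120
  {A}: scan cost=80, card=80
  {CE}: card=25000; try (C,hash)→4200, (E,merge)→7000, (C,merge)→7300, (E,hash)→9400, (E,nl_idx)→27000, (C,nl_idx)→29500 …(+2); best=4200 via (C,hash)
  {BE}: card=500; try (E,nl_idx)→1100, (B,hash)→1720, (E,merge)→5480, (B,merge)→5920, (E,hash)→9120, (E,nl)→30060 …(+1); best=1100 via (E,nl_idx)
  {DE}: card=15000; try (D,hash)→2680, (E,merge)→6080, (D,merge)→6460, (E,hash)→9240, (E,nl_idx)→16200, (D,nl_idx)→19000 …(+2); best=2680 via (D,hash)
  {AB}: card=2400; try (B,hash)→880, (A,merge)→1120, (B,merge)→1140, (A,hash)→1240, (A,nl_idx)→2880, (A,nl)→4860 …(+1); best=880 via (B,hash)
  {BCE}: card=25000; try (C,hash)→4800, (C,merge)→7900, (B,hash)→29920, (C,nl_idx)→30100, (C,nl)→101100, (B,merge)→404620 …(+1); best=4800 via (C,hash)
  {CDE}: card=750000; try (C,hash)→20880, (D,hash)→30880, (C,merge)→229480, (D,merge)→405160, (C,nl_idx)→872680, (D,nl_idx)→929200 …(+2); best=20880 via (C,hash)
  {BDE}: card=15000; try (D,hash)→3280, (D,merge)→7060, (B,hash)→18400, (D,nl_idx)→19600, (D,nl)→61100, (B,merge)→228100 …(+1); best=3280 via (D,hash)
  {ABE}: card=20000; try (A,hash)→2720, (A,merge)→6740, (E,hash)→12280, (A,nl_idx)→24600, (E,merge)→37080, (A,nl)→41100 …(+2); best=2720 via (A,hash)
  {BCDE}: card=750000; try (C,hash)→21480, (D,hash)→31480, (C,merge)→230080, (D,merge)→405760, (B,hash)→771600, (C,nl_idx)→873280 …(+5); best=21480 via (C,hash)
  {ABCE}: card=1000000; try (C,hash)→25920, (A,hash)→30920, (C,merge)→324520, (A,merge)→405440, (C,nl_idx)→1162720, (A,nl_idx)→1179800 …(+2); best=25920 via (C,hash)
  {ABDE}: card=600000; try (A,hash)→19400, (D,hash)→24400, (A,merge)→228920, (D,merge)→323680, (A,nl_idx)→708280, (D,nl_idx)→742720 …(+2); best=19400 via (A,hash)
  {ABCDE}: card=30000000; try (C,hash)→622600, (A,hash)→772600, (D,hash)→1027600, (C,merge)→12621200, (A,merge)→15772120, (D,merge)→21026880 …(+6); best=622600 via (C,hash)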